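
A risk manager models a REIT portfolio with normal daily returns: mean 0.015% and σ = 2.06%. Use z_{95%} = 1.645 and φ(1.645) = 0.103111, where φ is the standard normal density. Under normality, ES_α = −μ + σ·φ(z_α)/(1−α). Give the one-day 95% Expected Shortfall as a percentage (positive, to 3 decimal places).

4.233%

Tail multiplier: φ(z)/(1−α) = 0.103111 / 0.05 = 2.062.
ES = −(0.015%) + 2.06% × 2.062 = 4.233%.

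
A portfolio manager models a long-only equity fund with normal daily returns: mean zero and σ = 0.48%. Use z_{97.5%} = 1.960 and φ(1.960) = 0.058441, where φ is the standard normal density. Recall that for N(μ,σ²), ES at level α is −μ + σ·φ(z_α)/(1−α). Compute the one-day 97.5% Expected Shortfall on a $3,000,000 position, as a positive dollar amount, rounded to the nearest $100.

Tail multiplier: φ(z)/(1−α) = 0.058441 / 0.025 = 2.338.
ES = 0.48% × 2.338 = 1.122%.
On $3,000,000: 0.01122 × $3,000,000 = $33,660.

$33,700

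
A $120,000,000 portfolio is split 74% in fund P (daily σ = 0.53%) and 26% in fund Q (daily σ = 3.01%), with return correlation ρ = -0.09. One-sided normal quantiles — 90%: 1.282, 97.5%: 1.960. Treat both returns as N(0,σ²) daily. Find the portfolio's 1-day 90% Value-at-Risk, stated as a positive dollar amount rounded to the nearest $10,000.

$1,300,000

σ_p² = 0.74²·0.53² + 0.26²·3.01² + 2·-0.09·0.74·0.26·0.53·3.01 = 0.7110 (%²).
σ_p = √0.7110 = 0.843%.
VaR = 1.282 × 0.843% = 1.081%; on $120,000,000 that is $1,297,200.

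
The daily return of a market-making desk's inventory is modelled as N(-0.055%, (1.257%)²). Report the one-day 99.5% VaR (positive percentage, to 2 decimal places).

At 99.5% one-sided, z = 2.576.
VaR = −μ + z·σ = −(-0.055%) + 2.576 × 1.257% = 3.293%.

3.29%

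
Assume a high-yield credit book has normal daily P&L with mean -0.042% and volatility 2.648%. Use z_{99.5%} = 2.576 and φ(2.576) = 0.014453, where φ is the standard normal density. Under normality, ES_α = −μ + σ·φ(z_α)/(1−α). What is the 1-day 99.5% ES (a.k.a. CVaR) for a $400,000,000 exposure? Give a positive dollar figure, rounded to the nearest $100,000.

$30,800,000

Tail multiplier: φ(z)/(1−α) = 0.014453 / 0.005 = 2.891.
ES = −(-0.042%) + 2.648% × 2.891 = 7.697%.
On $400,000,000: 0.07697 × $400,000,000 = $30,788,000.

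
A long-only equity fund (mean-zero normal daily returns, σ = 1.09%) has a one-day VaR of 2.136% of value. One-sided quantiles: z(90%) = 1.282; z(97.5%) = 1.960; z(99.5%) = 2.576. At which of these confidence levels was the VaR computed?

97.5%

Implied z = VaR/σ = 2.136 / 1.09 = 1.960.
This matches z(97.5%) = 1.960.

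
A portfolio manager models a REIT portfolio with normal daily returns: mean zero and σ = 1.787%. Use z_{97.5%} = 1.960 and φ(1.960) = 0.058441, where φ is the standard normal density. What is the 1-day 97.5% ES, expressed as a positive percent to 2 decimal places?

Tail multiplier: φ(z)/(1−α) = 0.058441 / 0.025 = 2.338.
ES = 1.787% × 2.338 = 4.178%.

4.18%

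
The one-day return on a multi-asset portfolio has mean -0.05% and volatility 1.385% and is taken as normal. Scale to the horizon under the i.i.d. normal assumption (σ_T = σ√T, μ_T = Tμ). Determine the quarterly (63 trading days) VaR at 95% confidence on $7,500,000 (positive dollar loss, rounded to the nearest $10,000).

$1,590,000

At 95%, z = 1.645.
σ_{63d} = 1.385% × √63 = 10.993%; μ_{63d} = 63 × -0.05% = -3.150%.
VaR = −(-3.150%) + 1.645 × 10.993% = 21.233%.
On $7,500,000: 0.21233 × $7,500,000 = $1,592,475.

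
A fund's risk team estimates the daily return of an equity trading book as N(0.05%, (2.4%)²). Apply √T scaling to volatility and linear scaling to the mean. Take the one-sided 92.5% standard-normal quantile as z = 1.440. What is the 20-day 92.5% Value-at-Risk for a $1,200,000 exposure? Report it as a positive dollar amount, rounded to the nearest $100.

σ_{20d} = 2.4% × √20 = 10.733%; μ_{20d} = 20 × 0.05% = 1.000%.
VaR = −(1.000%) + 1.440 × 10.733% = 14.456%.
On $1,200,000: 0.14456 × $1,200,000 = $173,472.

$173,500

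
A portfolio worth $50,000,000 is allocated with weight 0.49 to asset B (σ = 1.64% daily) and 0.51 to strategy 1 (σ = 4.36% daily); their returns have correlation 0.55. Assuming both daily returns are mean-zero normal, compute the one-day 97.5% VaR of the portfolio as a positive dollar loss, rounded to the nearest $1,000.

σ_p² = 0.49²·1.64² + 0.51²·4.36² + 2·0.55·0.49·0.51·1.64·4.36 = 7.5557 (%²).
σ_p = √7.5557 = 2.749%.
At 97.5%, z = 1.960.
VaR = 1.960 × 2.749% = 5.388%; on $50,000,000 that is $2,694,000.

$2,694,000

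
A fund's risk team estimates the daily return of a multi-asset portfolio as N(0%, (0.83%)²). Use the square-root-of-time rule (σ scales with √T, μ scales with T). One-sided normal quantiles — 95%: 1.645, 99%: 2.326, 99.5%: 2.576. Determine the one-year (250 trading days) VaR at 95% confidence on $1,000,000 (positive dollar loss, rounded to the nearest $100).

$215,900

σ_{250d} = 0.83% × √250 = 13.123%.
VaR = 1.645 × 13.123% = 21.587%.
On $1,000,000: 0.21587 × $1,000,000 = $215,870.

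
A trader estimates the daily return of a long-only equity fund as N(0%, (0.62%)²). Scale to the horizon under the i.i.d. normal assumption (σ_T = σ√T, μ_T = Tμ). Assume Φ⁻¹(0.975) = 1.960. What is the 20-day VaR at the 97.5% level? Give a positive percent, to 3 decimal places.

5.435%

σ_{20d} = 0.62% × √20 = 2.773%.
VaR = 1.960 × 2.773% = 5.435%.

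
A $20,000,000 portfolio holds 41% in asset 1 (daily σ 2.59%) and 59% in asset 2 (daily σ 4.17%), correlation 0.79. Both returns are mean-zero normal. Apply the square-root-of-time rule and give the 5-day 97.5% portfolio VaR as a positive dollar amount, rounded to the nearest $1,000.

σ_p = √(0.41²·2.59² + 0.59²·4.17² + 2·0.79·0.41·0.59·2.59·4.17) = 3.363%.
σ_{5d} = 3.363% × √5 = 7.520%.
z(97.5%) = 1.960.
VaR = 1.960 × 7.520% = 14.739%; on $20,000,000 that is $2,947,800.

$2,948,000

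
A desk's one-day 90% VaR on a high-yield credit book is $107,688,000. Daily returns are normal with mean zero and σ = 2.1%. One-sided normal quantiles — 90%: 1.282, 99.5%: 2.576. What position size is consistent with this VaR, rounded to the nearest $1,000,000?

VaR as a fraction of value: z·σ = 1.282 × 2.1% = 2.6922%.
Position = $107,688,000 / 0.026922 = $4,000,000,000.

$4,000,000,000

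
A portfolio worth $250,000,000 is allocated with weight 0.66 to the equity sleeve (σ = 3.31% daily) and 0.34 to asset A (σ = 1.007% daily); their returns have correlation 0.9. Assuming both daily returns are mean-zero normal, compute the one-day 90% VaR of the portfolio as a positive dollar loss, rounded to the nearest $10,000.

σ_p² = 0.66²·3.31² + 0.34²·1.007² + 2·0.9·0.66·0.34·3.31·1.007 = 6.2360 (%²).
σ_p = √6.2360 = 2.497%.
At 90%, z = 1.282.
VaR = 1.282 × 2.497% = 3.201%; on $250,000,000 that is $8,002,500.

$8,000,000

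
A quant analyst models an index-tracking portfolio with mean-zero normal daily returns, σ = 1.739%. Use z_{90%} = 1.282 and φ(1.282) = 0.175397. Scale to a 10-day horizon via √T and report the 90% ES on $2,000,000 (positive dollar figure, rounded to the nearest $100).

$192,900

σ_{10d} = 1.739% × √10 = 5.499%.
ES multiplier = φ(z)/(1−α) = 0.175397/0.1 = 1.754.
ES = 5.499% × 1.754 = 9.645%; on $2,000,000: $192,900.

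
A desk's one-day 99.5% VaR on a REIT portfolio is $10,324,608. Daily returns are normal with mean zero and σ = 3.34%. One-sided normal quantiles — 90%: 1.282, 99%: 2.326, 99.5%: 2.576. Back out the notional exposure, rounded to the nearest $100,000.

VaR as a fraction of value: z·σ = 2.576 × 3.34% = 8.60384%.
Position = $10,324,608 / 0.0860384 = $120,000,000.

$120,000,000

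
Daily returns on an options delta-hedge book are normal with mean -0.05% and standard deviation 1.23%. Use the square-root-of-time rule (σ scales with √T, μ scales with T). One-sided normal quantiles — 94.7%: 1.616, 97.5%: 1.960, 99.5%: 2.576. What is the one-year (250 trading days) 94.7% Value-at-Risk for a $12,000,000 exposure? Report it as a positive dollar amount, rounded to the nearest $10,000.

$5,270,000

σ_{250d} = 1.23% × √250 = 19.448%; μ_{250d} = 250 × -0.05% = -12.500%.
VaR = −(-12.500%) + 1.616 × 19.448% = 43.928%.
On $12,000,000: 0.43928 × $12,000,000 = $5,271,360.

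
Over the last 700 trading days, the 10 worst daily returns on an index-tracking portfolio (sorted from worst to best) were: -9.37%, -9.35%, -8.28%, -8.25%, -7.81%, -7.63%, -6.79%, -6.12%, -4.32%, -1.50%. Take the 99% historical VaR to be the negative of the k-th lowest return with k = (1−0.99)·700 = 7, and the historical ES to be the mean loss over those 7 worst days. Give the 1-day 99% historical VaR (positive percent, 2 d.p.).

6.79%

k = 7; the 7th lowest return is -6.79%, so VaR = 6.79%.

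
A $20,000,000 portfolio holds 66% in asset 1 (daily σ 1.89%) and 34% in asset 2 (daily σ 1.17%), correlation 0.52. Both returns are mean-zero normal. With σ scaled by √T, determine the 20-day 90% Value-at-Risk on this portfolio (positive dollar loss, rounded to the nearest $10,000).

$1,710,000

σ_p = √(0.66²·1.89² + 0.34²·1.17² + 2·0.52·0.66·0.34·1.89·1.17) = 1.493%.
σ_{20d} = 1.493% × √20 = 6.677%.
z(90%) = 1.282.
VaR = 1.282 × 6.677% = 8.560%; on $20,000,000 that is $1,712,000.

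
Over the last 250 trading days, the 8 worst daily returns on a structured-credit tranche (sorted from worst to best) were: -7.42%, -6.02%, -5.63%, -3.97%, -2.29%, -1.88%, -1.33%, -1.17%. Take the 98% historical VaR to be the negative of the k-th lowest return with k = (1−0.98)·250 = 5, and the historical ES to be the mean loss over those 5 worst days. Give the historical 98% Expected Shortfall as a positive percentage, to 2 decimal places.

5.07%

The 5 worst returns sum to -25.33%.
ES = −(-25.33%) / 5 = 5.066% ≈ 5.07%.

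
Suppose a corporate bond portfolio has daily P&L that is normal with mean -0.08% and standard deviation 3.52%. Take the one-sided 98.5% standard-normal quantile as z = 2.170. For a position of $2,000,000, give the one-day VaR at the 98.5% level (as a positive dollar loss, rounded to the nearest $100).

$154,400

VaR = −μ + z·σ = −(-0.08%) + 2.170 × 3.52% = 7.718%.
On $2,000,000: 0.07718 × $2,000,000 = $154,360.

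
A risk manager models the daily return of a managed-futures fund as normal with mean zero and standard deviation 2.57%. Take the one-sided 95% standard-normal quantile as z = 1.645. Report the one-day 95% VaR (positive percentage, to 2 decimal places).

4.23%

VaR = z·σ = 1.645 × 2.57% = 4.228%.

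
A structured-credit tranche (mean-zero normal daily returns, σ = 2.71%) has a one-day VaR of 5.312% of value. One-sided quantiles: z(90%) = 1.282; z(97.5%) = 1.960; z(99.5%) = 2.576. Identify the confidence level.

Implied z = VaR/σ = 5.312 / 2.71 = 1.960.
This matches z(97.5%) = 1.960.

97.5%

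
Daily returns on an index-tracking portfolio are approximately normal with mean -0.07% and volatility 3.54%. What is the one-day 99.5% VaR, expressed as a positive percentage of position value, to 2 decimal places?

9.19%

At 99.5% one-sided, z = 2.576.
VaR = −μ + z·σ = −(-0.07%) + 2.576 × 3.54% = 9.189%.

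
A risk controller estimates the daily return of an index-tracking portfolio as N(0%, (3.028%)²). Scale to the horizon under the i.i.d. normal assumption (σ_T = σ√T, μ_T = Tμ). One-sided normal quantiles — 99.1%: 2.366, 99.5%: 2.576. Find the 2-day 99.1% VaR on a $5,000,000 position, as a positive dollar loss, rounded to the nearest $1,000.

σ_{2d} = 3.028% × √2 = 4.282%.
VaR = 2.366 × 4.282% = 10.131%.
On $5,000,000: 0.10131 × $5,000,000 = $506,550.

$507,000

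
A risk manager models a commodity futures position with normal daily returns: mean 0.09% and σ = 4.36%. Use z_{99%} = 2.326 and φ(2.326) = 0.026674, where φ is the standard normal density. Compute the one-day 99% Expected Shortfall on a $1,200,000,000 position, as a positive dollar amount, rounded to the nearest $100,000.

Tail multiplier: φ(z)/(1−α) = 0.026674 / 0.01 = 2.667.
ES = −(0.09%) + 4.36% × 2.667 = 11.538%.
On $1,200,000,000: 0.11538 × $1,200,000,000 = $138,456,000.

$138,500,000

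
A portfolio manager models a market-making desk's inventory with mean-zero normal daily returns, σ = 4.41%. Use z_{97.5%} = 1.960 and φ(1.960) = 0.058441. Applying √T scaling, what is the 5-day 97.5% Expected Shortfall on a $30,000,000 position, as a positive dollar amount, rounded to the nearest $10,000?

$6,920,000

σ_{5d} = 4.41% × √5 = 9.861%.
ES multiplier = φ(z)/(1−α) = 0.058441/0.025 = 2.338.
ES = 9.861% × 2.338 = 23.055%; on $30,000,000: $6,916,500.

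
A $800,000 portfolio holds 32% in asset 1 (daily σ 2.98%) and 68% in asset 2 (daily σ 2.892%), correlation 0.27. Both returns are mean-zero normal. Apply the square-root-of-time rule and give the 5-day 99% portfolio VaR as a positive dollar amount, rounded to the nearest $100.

$100,100

σ_p = √(0.32²·2.98² + 0.68²·2.892² + 2·0.27·0.32·0.68·2.98·2.892) = 2.406%.
σ_{5d} = 2.406% × √5 = 5.380%.
z(99%) = 2.326.
VaR = 2.326 × 5.380% = 12.514%; on $800,000 that is $100,112.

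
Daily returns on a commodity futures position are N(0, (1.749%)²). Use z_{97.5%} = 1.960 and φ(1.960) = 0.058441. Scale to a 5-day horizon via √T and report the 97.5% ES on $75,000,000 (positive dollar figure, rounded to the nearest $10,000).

$6,860,000

σ_{5d} = 1.749% × √5 = 3.911%.
ES multiplier = φ(z)/(1−α) = 0.058441/0.025 = 2.338.
ES = 3.911% × 2.338 = 9.144%; on $75,000,000: $6,858,000.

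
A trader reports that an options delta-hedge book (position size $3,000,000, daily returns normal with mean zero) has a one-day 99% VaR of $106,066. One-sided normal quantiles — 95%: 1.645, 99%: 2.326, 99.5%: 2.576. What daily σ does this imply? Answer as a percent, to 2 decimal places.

1.52%

VaR as a fraction: $106,066 / $3,000,000 = 3.536%.
σ = VaR / z = 3.536% / 2.326 = 1.520%.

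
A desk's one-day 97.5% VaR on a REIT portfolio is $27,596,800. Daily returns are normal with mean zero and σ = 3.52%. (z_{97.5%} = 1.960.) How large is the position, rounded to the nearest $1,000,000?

$400,000,000

VaR as a fraction of value: z·σ = 1.960 × 3.52% = 6.8992%.
Position = $27,596,800 / 0.068992 = $400,000,000.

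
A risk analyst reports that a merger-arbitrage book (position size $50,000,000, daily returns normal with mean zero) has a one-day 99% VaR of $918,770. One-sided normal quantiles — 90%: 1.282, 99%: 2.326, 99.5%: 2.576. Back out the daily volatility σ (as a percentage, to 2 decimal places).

0.79%

VaR as a fraction: $918,770 / $50,000,000 = 1.838%.
σ = VaR / z = 1.838% / 2.326 = 0.790%.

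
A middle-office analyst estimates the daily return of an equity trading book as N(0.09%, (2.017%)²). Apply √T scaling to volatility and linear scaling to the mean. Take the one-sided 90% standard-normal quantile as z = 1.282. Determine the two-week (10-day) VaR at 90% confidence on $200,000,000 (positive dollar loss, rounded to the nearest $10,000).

σ_{10d} = 2.017% × √10 = 6.378%; μ_{10d} = 10 × 0.09% = 0.900%.
VaR = −(0.900%) + 1.282 × 6.378% = 7.277%.
On $200,000,000: 0.07277 × $200,000,000 = $14,554,000.

$14,550,000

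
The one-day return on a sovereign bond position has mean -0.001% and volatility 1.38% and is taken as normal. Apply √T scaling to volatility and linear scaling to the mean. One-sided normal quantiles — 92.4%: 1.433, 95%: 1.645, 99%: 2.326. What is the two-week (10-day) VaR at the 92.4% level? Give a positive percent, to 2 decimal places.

σ_{10d} = 1.38% × √10 = 4.364%; μ_{10d} = 10 × -0.001% = -0.010%.
VaR = −(-0.010%) + 1.433 × 4.364% = 6.264%.

6.26%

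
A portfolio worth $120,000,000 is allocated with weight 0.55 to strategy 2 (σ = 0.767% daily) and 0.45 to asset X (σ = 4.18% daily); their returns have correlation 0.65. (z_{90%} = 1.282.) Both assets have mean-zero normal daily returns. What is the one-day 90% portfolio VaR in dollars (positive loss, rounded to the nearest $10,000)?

σ_p² = 0.55²·0.767² + 0.45²·4.18² + 2·0.65·0.55·0.45·0.767·4.18 = 4.7477 (%²).
σ_p = √4.7477 = 2.179%.
VaR = 1.282 × 2.179% = 2.793%; on $120,000,000 that is $3,351,600.

$3,350,000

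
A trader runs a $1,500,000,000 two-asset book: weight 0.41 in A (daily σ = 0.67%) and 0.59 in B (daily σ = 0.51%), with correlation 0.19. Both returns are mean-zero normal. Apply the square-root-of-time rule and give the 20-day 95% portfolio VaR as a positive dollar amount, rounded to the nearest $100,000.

σ_p = √(0.41²·0.67² + 0.59²·0.51² + 2·0.19·0.41·0.59·0.67·0.51) = 0.444%.
σ_{20d} = 0.444% × √20 = 1.986%.
z(95%) = 1.645.
VaR = 1.645 × 1.986% = 3.267%; on $1,500,000,000 that is $49,005,000.

$49,000,000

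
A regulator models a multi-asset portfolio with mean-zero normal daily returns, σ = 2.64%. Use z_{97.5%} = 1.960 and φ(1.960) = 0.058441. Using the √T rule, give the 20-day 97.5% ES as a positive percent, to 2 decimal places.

σ_{20d} = 2.64% × √20 = 11.806%.
ES multiplier = φ(z)/(1−α) = 0.058441/0.025 = 2.338.
ES = 11.806% × 2.338 = 27.602%.

27.60%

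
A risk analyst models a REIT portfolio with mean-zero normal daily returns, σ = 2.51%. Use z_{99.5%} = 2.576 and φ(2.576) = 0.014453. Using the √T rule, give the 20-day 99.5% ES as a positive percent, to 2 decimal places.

σ_{20d} = 2.51% × √20 = 11.225%.
ES multiplier = φ(z)/(1−α) = 0.014453/0.005 = 2.891.
ES = 11.225% × 2.891 = 32.451%.

32.45%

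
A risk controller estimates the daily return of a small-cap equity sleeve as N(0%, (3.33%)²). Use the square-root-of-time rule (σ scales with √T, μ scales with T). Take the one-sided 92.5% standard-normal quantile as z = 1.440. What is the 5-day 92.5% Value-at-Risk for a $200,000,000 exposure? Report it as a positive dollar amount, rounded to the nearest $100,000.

$21,400,000

σ_{5d} = 3.33% × √5 = 7.446%.
VaR = 1.440 × 7.446% = 10.722%.
On $200,000,000: 0.10722 × $200,000,000 = $21,444,000.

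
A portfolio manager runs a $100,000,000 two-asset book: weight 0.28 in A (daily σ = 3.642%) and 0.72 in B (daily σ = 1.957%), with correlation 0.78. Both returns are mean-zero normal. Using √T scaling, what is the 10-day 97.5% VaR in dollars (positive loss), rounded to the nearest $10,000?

σ_p = √(0.28²·3.642² + 0.72²·1.957² + 2·0.78·0.28·0.72·3.642·1.957) = 2.295%.
σ_{10d} = 2.295% × √10 = 7.257%.
z(97.5%) = 1.960.
VaR = 1.960 × 7.257% = 14.224%; on $100,000,000 that is $14,224,000.

$14,220,000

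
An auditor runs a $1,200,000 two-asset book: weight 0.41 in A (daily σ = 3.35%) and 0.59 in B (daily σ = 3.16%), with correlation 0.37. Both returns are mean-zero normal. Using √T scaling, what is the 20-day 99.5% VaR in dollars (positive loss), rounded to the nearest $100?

$372,400

σ_p = √(0.41²·3.35² + 0.59²·3.16² + 2·0.37·0.41·0.59·3.35·3.16) = 2.694%.
σ_{20d} = 2.694% × √20 = 12.048%.
z(99.5%) = 2.576.
VaR = 2.576 × 12.048% = 31.036%; on $1,200,000 that is $372,432.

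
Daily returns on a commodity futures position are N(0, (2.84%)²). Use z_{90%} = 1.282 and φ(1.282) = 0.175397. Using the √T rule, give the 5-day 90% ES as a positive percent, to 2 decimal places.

σ_{5d} = 2.84% × √5 = 6.350%.
ES multiplier = φ(z)/(1−α) = 0.175397/0.1 = 1.754.
ES = 6.350% × 1.754 = 11.138%.

11.14%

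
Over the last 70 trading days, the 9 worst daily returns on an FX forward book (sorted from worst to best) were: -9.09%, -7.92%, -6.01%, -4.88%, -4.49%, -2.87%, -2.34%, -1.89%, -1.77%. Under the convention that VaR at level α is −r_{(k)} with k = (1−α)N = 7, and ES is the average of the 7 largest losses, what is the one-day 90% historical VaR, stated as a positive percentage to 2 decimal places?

2.34%

k = 7; the 7th lowest return is -2.34%, so VaR = 2.34%.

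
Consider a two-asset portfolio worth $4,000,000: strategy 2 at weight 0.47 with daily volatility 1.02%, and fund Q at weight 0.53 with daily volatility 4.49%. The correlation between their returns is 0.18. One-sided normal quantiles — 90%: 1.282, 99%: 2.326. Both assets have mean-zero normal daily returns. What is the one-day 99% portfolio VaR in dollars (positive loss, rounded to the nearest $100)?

$233,600

σ_p² = 0.47²·1.02² + 0.53²·4.49² + 2·0.18·0.47·0.53·1.02·4.49 = 6.3035 (%²).
σ_p = √6.3035 = 2.511%.
VaR = 2.326 × 2.511% = 5.841%; on $4,000,000 that is $233,640.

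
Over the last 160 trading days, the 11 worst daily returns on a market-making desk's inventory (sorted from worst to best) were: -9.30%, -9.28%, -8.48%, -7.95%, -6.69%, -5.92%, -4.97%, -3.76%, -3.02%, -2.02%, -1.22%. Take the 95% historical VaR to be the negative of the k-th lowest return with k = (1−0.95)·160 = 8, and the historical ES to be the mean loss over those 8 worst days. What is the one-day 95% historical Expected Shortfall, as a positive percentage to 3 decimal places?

The 8 worst returns sum to -56.35%.
ES = −(-56.35%) / 8 = 7.04375% ≈ 7.044%.

7.044%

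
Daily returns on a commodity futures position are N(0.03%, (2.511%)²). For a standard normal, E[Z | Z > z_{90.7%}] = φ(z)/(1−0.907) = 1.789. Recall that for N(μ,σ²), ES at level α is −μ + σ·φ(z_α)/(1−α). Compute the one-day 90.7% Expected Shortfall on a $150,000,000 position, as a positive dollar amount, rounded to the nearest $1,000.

ES = −(0.03%) + 2.511% × 1.789 = 4.462%.
On $150,000,000: 0.04462 × $150,000,000 = $6,693,000.

$6,693,000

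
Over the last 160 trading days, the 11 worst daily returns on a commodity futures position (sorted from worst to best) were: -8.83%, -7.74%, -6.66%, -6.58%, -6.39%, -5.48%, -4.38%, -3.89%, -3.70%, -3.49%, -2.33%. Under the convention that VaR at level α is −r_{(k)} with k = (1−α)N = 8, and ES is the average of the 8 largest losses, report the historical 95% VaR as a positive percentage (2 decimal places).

3.89%

k = 8; the 8th lowest return is -3.89%, so VaR = 3.89%.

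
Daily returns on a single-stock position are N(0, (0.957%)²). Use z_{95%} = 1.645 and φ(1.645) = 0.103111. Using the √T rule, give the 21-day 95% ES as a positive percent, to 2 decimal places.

9.04%

σ_{21d} = 0.957% × √21 = 4.386%.
ES multiplier = φ(z)/(1−α) = 0.103111/0.05 = 2.062.
ES = 4.386% × 2.062 = 9.044%.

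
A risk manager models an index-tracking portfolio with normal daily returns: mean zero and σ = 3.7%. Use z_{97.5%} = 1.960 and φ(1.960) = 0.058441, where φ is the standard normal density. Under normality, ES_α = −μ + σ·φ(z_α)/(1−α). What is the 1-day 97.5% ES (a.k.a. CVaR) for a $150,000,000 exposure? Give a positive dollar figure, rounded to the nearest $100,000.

$13,000,000

Tail multiplier: φ(z)/(1−α) = 0.058441 / 0.025 = 2.338.
ES = 3.7% × 2.338 = 8.651%.
On $150,000,000: 0.08651 × $150,000,000 = $12,976,500.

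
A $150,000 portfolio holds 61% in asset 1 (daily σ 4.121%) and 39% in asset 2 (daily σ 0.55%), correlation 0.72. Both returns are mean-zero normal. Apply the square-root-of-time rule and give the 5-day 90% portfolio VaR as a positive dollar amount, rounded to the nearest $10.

σ_p = √(0.61²·4.121² + 0.39²·0.55² + 2·0.72·0.61·0.39·4.121·0.55) = 2.672%.
σ_{5d} = 2.672% × √5 = 5.975%.
z(90%) = 1.282.
VaR = 1.282 × 5.975% = 7.660%; on $150,000 that is $11,490.

$11,490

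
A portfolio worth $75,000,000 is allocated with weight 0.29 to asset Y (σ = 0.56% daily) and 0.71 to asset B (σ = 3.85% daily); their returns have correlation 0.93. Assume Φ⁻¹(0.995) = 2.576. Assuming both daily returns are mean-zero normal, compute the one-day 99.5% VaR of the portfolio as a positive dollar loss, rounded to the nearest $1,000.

σ_p² = 0.29²·0.56² + 0.71²·3.85² + 2·0.93·0.29·0.71·0.56·3.85 = 8.3241 (%²).
σ_p = √8.3241 = 2.885%.
VaR = 2.576 × 2.885% = 7.432%; on $75,000,000 that is $5,574,000.

$5,574,000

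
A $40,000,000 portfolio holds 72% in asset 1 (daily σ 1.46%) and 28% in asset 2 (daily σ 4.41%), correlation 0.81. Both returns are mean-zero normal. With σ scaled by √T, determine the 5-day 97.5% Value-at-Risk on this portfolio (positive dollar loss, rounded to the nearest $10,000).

σ_p = √(0.72²·1.46² + 0.28²·4.41² + 2·0.81·0.72·0.28·1.46·4.41) = 2.175%.
σ_{5d} = 2.175% × √5 = 4.863%.
z(97.5%) = 1.960.
VaR = 1.960 × 4.863% = 9.531%; on $40,000,000 that is $3,812,400.

$3,810,000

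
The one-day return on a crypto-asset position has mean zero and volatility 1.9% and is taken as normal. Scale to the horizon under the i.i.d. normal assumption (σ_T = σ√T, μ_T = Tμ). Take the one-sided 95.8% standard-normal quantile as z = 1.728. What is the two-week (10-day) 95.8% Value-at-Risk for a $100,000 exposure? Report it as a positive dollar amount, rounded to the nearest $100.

σ_{10d} = 1.9% × √10 = 6.008%.
VaR = 1.728 × 6.008% = 10.382%.
On $100,000: 0.10382 × $100,000 = $10,382.

$10,400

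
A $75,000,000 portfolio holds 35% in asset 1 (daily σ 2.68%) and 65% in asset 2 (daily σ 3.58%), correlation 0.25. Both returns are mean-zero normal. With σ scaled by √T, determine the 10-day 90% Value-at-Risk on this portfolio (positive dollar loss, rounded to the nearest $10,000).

σ_p = √(0.35²·2.68² + 0.65²·3.58² + 2·0.25·0.35·0.65·2.68·3.58) = 2.718%.
σ_{10d} = 2.718% × √10 = 8.595%.
z(90%) = 1.282.
VaR = 1.282 × 8.595% = 11.019%; on $75,000,000 that is $8,264,250.

$8,260,000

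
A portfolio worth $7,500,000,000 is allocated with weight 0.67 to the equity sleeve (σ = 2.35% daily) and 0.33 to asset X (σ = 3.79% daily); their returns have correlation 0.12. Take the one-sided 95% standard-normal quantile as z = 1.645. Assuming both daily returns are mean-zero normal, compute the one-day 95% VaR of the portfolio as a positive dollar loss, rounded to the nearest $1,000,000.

$262,000,000

σ_p² = 0.67²·2.35² + 0.33²·3.79² + 2·0.12·0.67·0.33·2.35·3.79 = 4.5159 (%²).
σ_p = √4.5159 = 2.125%.
VaR = 1.645 × 2.125% = 3.496%; on $7,500,000,000 that is $262,200,000.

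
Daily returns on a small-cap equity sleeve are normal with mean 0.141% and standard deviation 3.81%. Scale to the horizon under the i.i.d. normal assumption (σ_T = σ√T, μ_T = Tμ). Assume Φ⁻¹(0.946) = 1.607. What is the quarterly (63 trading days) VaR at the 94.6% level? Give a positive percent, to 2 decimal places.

σ_{63d} = 3.81% × √63 = 30.241%; μ_{63d} = 63 × 0.141% = 8.883%.
VaR = −(8.883%) + 1.607 × 30.241% = 39.714%.

39.71%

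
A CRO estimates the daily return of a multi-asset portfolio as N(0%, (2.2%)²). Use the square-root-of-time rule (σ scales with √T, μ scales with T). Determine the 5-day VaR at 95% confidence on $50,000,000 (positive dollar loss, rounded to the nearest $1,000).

$4,046,000

At 95%, z = 1.645.
σ_{5d} = 2.2% × √5 = 4.919%.
VaR = 1.645 × 4.919% = 8.092%.
On $50,000,000: 0.08092 × $50,000,000 = $4,046,000.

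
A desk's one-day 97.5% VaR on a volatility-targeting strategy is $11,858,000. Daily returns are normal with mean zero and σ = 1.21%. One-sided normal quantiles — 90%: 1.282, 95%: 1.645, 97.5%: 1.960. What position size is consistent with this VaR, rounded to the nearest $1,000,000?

VaR as a fraction of value: z·σ = 1.960 × 1.21% = 2.3716%.
Position = $11,858,000 / 0.023716 = $500,000,000.

$500,000,000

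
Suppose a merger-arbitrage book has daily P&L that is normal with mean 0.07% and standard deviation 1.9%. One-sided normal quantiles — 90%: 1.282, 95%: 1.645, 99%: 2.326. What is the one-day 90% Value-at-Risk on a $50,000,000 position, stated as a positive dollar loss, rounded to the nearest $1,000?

$1,183,000

VaR = −μ + z·σ = −(0.07%) + 1.282 × 1.9% = 2.366%.
On $50,000,000: 0.02366 × $50,000,000 = $1,183,000.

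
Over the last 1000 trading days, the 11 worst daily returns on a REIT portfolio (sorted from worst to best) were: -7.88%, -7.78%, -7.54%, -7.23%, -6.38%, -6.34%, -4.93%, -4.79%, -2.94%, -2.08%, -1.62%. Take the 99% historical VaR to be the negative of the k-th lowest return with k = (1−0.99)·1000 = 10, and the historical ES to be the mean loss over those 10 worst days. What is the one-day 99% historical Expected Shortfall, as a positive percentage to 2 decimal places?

5.79%

The 10 worst returns sum to -57.89%.
ES = −(-57.89%) / 10 = 5.789% ≈ 5.79%.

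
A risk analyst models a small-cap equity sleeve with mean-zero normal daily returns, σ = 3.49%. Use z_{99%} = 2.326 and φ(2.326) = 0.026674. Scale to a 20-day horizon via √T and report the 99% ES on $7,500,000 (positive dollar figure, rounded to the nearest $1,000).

σ_{20d} = 3.49% × √20 = 15.608%.
ES multiplier = φ(z)/(1−α) = 0.026674/0.01 = 2.667.
ES = 15.608% × 2.667 = 41.627%; on $7,500,000: $3,122,025.

$3,122,000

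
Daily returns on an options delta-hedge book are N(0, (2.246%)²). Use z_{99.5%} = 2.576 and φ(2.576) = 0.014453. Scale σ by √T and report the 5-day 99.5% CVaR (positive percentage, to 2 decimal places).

14.52%

σ_{5d} = 2.246% × √5 = 5.022%.
ES multiplier = φ(z)/(1−α) = 0.014453/0.005 = 2.891.
ES = 5.022% × 2.891 = 14.519%.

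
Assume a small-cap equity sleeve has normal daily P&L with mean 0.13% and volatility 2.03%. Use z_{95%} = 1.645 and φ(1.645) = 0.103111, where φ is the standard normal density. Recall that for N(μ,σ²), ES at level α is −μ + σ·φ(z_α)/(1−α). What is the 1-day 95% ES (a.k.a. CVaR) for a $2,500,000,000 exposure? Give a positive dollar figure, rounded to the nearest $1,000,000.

$101,000,000

Tail multiplier: φ(z)/(1−α) = 0.103111 / 0.05 = 2.062.
ES = −(0.13%) + 2.03% × 2.062 = 4.056%.
On $2,500,000,000: 0.04056 × $2,500,000,000 = $101,400,000.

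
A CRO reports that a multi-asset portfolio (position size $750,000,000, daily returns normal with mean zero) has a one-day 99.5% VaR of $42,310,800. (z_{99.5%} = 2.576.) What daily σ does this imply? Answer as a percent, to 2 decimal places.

VaR as a fraction: $42,310,800 / $750,000,000 = 5.641%.
σ = VaR / z = 5.641% / 2.576 = 2.190%.

2.19%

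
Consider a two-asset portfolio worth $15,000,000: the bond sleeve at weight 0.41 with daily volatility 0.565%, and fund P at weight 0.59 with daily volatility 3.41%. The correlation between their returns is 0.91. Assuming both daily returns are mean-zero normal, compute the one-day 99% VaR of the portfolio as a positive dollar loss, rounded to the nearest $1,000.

σ_p² = 0.41²·0.565² + 0.59²·3.41² + 2·0.91·0.41·0.59·0.565·3.41 = 4.9496 (%²).
σ_p = √4.9496 = 2.225%.
At 99%, z = 2.326.
VaR = 2.326 × 2.225% = 5.175%; on $15,000,000 that is $776,250.

$776,000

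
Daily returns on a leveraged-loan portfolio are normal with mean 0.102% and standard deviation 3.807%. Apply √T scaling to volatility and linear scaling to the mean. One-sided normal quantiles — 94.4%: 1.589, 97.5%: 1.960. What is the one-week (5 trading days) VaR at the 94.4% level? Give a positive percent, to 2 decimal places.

σ_{5d} = 3.807% × √5 = 8.513%; μ_{5d} = 5 × 0.102% = 0.510%.
VaR = −(0.510%) + 1.589 × 8.513% = 13.017%.

13.02%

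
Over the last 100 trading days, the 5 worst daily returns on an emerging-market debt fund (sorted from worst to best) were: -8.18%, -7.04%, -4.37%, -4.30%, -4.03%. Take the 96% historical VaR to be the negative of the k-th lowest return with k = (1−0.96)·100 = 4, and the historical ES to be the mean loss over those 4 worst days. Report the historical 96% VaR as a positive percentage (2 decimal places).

k = 4; the 4th lowest return is -4.30%, so VaR = 4.30%.

4.30%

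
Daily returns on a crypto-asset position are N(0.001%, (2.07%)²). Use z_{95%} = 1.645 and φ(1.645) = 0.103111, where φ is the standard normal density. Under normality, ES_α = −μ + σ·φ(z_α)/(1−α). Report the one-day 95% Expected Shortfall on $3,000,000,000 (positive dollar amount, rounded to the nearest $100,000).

Tail multiplier: φ(z)/(1−α) = 0.103111 / 0.05 = 2.062.
ES = −(0.001%) + 2.07% × 2.062 = 4.267%.
On $3,000,000,000: 0.04267 × $3,000,000,000 = $128,010,000.

$128,000,000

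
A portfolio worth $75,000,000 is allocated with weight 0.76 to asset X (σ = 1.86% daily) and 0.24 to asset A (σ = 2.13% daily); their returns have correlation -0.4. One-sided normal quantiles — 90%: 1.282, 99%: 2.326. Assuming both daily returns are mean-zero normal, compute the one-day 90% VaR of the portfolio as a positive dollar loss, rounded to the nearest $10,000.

σ_p² = 0.76²·1.86² + 0.24²·2.13² + 2·-0.4·0.76·0.24·1.86·2.13 = 1.6815 (%²).
σ_p = √1.6815 = 1.297%.
VaR = 1.282 × 1.297% = 1.663%; on $75,000,000 that is $1,247,250.

$1,250,000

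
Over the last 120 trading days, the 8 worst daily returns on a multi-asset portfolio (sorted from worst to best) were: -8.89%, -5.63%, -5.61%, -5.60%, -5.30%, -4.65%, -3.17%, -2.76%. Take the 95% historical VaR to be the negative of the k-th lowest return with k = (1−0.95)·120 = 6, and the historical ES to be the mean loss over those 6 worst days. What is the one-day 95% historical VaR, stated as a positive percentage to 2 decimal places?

k = 6; the 6th lowest return is -4.65%, so VaR = 4.65%.

4.65%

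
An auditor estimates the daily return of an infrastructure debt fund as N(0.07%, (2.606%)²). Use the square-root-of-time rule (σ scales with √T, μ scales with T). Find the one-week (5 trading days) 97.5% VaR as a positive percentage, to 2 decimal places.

11.07%

At 97.5%, z = 1.960.
σ_{5d} = 2.606% × √5 = 5.827%; μ_{5d} = 5 × 0.07% = 0.350%.
VaR = −(0.350%) + 1.960 × 5.827% = 11.071%.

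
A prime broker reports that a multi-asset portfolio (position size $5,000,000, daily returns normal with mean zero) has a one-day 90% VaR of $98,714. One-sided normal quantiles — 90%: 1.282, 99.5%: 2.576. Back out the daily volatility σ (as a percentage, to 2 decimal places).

VaR as a fraction: $98,714 / $5,000,000 = 1.974%.
σ = VaR / z = 1.974% / 1.282 = 1.540%.

1.54%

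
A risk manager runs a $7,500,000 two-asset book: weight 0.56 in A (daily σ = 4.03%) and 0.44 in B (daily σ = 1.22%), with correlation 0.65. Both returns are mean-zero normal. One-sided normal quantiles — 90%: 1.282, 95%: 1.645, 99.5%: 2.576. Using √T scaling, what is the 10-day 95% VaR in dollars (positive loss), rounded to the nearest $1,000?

σ_p = √(0.56²·4.03² + 0.44²·1.22² + 2·0.65·0.56·0.44·4.03·1.22) = 2.637%.
σ_{10d} = 2.637% × √10 = 8.339%.
VaR = 1.645 × 8.339% = 13.718%; on $7,500,000 that is $1,028,850.

$1,029,000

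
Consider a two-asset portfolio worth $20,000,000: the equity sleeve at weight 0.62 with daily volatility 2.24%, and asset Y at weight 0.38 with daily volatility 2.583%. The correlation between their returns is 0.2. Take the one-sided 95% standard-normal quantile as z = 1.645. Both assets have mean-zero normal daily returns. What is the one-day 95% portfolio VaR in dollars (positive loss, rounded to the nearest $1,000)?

σ_p² = 0.62²·2.24² + 0.38²·2.583² + 2·0.2·0.62·0.38·2.24·2.583 = 3.4375 (%²).
σ_p = √3.4375 = 1.854%.
VaR = 1.645 × 1.854% = 3.050%; on $20,000,000 that is $610,000.

$610,000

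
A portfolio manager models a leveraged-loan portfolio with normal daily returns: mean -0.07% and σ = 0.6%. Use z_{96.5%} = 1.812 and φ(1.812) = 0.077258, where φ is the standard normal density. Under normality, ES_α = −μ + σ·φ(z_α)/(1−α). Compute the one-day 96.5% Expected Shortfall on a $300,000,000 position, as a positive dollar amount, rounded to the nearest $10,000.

Tail multiplier: φ(z)/(1−α) = 0.077258 / 0.035 = 2.207.
ES = −(-0.07%) + 0.6% × 2.207 = 1.394%.
On $300,000,000: 0.01394 × $300,000,000 = $4,182,000.

$4,180,000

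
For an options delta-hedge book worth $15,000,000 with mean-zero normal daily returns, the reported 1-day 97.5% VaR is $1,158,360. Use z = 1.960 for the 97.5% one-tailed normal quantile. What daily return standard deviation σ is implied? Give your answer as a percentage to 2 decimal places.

3.94%

VaR as a fraction: $1,158,360 / $15,000,000 = 7.722%.
σ = VaR / z = 7.722% / 1.960 = 3.940%.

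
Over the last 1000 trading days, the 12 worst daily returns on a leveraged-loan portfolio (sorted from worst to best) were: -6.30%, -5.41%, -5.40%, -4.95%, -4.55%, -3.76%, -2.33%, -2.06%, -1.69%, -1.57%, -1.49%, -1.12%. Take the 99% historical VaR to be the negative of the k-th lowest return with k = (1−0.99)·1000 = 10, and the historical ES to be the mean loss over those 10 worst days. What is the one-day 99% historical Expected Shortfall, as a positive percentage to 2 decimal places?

The 10 worst returns sum to -38.02%.
ES = −(-38.02%) / 10 = 3.802% ≈ 3.80%.

3.80%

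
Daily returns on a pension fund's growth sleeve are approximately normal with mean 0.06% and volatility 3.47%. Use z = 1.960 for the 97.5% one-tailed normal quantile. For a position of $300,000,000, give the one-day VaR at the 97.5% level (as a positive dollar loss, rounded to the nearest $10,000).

$20,220,000

VaR = −μ + z·σ = −(0.06%) + 1.960 × 3.47% = 6.741%.
On $300,000,000: 0.06741 × $300,000,000 = $20,223,000.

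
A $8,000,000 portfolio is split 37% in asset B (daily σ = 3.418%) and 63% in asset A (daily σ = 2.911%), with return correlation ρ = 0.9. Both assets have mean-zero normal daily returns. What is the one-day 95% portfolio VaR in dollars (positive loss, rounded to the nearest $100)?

$397,800

σ_p² = 0.37²·3.418² + 0.63²·2.911² + 2·0.9·0.37·0.63·3.418·2.911 = 9.1374 (%²).
σ_p = √9.1374 = 3.023%.
At 95%, z = 1.645.
VaR = 1.645 × 3.023% = 4.973%; on $8,000,000 that is $397,840.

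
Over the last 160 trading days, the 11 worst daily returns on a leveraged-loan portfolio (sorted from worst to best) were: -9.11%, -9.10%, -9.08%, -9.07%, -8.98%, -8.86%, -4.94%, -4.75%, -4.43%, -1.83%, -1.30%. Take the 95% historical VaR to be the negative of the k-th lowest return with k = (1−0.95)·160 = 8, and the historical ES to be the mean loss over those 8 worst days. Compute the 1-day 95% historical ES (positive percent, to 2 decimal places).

The 8 worst returns sum to -63.89%.
ES = −(-63.89%) / 8 = 7.98625% ≈ 7.99%.

7.99%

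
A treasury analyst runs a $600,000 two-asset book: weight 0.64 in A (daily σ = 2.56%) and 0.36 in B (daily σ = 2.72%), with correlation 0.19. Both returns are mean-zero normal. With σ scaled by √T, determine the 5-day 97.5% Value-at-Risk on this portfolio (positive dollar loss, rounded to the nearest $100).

σ_p = √(0.64²·2.56² + 0.36²·2.72² + 2·0.19·0.64·0.36·2.56·2.72) = 2.062%.
σ_{5d} = 2.062% × √5 = 4.611%.
z(97.5%) = 1.960.
VaR = 1.960 × 4.611% = 9.038%; on $600,000 that is $54,228.

$54,200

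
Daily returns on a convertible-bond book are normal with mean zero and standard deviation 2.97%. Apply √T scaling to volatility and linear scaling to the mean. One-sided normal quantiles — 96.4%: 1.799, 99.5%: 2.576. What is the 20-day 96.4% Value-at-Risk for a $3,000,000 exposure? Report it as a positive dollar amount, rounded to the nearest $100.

$716,800

σ_{20d} = 2.97% × √20 = 13.282%.
VaR = 1.799 × 13.282% = 23.894%.
On $3,000,000: 0.23894 × $3,000,000 = $716,820.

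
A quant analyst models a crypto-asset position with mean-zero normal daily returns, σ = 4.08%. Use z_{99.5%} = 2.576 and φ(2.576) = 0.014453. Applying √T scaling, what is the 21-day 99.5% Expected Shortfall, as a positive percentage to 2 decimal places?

54.05%

σ_{21d} = 4.08% × √21 = 18.697%.
ES multiplier = φ(z)/(1−α) = 0.014453/0.005 = 2.891.
ES = 18.697% × 2.891 = 54.053%.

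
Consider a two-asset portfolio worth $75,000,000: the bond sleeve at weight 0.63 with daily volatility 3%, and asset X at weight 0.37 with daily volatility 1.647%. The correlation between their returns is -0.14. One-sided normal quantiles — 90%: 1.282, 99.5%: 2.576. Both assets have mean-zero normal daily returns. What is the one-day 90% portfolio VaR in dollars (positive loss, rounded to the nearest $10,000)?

σ_p² = 0.63²·3² + 0.37²·1.647² + 2·-0.14·0.63·0.37·3·1.647 = 3.6210 (%²).
σ_p = √3.6210 = 1.903%.
VaR = 1.282 × 1.903% = 2.440%; on $75,000,000 that is $1,830,000.

$1,830,000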